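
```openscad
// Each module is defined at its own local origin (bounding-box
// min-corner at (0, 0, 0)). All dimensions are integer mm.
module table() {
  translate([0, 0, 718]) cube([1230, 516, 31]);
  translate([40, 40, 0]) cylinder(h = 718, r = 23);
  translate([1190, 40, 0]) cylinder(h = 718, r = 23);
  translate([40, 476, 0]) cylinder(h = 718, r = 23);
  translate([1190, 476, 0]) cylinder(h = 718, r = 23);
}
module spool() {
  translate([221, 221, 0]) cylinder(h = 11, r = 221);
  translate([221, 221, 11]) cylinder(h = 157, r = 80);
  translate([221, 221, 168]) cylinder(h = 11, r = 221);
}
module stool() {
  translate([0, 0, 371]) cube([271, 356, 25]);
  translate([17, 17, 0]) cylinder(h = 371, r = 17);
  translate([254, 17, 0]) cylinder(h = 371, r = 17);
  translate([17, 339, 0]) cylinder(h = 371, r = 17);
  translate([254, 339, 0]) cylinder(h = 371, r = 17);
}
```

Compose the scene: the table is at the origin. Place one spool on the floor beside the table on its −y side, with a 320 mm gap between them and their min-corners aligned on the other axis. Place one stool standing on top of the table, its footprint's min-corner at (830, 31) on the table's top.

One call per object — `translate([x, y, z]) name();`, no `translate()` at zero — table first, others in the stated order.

table();
translate([0, -762, 0]) spool();
translate([830, 31, 749]) stool();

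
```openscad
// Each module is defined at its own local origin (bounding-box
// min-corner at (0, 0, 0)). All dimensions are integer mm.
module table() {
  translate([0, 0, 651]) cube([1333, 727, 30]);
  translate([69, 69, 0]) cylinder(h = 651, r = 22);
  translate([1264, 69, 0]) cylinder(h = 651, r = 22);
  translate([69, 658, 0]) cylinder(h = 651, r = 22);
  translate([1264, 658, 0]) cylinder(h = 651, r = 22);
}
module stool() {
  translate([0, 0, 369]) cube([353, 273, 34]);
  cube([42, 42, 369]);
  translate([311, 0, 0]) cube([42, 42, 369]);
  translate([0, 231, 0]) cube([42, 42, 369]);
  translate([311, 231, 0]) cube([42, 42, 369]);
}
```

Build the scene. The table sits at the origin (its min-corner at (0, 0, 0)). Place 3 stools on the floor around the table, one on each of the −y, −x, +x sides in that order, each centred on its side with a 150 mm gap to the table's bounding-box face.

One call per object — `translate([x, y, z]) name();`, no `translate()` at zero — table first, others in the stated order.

table();
translate([490, -423, 0]) stool();
translate([-503, 227, 0]) stool();
translate([1483, 227, 0]) stool();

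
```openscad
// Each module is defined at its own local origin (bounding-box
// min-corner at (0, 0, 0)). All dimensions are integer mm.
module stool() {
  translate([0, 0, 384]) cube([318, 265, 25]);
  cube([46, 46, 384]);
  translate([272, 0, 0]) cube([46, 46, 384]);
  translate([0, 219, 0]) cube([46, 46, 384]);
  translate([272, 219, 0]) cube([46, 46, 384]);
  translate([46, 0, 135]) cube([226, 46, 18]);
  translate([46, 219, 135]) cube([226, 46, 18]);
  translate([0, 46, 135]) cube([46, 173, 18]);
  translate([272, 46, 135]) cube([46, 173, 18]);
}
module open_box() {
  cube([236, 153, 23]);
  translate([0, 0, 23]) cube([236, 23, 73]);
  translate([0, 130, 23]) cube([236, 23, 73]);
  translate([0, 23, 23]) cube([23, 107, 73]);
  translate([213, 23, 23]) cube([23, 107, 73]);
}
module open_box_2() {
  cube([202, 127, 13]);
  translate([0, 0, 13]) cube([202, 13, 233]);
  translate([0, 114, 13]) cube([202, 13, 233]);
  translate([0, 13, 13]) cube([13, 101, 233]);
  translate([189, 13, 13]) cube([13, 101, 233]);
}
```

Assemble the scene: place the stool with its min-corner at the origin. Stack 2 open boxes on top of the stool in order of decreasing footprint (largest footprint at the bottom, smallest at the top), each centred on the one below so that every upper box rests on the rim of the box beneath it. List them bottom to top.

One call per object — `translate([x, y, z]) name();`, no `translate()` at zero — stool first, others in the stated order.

stool();
translate([41, 56, 409]) open_box();
translate([58, 69, 505]) open_box_2();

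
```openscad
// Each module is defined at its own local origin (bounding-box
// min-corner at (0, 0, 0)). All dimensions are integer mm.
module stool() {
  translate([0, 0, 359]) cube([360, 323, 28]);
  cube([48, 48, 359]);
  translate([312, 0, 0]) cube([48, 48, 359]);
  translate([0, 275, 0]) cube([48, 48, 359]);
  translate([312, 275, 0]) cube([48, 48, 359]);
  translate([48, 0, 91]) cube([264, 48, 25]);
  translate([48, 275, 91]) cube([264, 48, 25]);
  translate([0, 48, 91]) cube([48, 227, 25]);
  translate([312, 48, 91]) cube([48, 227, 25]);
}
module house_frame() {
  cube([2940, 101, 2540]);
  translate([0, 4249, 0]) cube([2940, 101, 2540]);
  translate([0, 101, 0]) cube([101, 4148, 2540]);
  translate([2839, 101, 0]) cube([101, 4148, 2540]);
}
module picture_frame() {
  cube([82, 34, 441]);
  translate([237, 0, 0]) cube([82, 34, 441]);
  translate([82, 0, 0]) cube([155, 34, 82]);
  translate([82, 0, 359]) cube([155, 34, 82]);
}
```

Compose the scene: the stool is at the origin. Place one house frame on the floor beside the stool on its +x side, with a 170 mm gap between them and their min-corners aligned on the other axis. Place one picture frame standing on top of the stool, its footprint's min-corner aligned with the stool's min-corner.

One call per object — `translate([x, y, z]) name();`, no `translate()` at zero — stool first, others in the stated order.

stool();
translate([530, 0, 0]) house_frame();
translate([0, 0, 387]) picture_frame();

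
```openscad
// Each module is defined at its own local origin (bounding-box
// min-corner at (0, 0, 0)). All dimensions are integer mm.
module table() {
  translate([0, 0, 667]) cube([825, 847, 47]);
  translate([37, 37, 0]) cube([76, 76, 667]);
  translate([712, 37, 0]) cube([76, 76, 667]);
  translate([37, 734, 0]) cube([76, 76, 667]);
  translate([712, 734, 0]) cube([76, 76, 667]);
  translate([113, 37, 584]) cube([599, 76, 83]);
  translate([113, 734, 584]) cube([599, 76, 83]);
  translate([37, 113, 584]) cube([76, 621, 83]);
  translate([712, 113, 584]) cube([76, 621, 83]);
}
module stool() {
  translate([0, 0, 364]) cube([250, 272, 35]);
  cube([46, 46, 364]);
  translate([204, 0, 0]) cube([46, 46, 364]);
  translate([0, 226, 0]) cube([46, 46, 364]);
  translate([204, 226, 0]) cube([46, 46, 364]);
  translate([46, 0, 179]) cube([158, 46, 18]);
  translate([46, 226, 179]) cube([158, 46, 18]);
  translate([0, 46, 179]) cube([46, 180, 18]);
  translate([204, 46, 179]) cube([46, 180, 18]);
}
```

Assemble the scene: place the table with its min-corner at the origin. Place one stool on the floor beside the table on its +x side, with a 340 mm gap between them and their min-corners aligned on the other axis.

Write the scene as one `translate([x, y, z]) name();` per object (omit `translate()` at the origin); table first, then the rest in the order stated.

table();
translate([1165, 0, 0]) stool();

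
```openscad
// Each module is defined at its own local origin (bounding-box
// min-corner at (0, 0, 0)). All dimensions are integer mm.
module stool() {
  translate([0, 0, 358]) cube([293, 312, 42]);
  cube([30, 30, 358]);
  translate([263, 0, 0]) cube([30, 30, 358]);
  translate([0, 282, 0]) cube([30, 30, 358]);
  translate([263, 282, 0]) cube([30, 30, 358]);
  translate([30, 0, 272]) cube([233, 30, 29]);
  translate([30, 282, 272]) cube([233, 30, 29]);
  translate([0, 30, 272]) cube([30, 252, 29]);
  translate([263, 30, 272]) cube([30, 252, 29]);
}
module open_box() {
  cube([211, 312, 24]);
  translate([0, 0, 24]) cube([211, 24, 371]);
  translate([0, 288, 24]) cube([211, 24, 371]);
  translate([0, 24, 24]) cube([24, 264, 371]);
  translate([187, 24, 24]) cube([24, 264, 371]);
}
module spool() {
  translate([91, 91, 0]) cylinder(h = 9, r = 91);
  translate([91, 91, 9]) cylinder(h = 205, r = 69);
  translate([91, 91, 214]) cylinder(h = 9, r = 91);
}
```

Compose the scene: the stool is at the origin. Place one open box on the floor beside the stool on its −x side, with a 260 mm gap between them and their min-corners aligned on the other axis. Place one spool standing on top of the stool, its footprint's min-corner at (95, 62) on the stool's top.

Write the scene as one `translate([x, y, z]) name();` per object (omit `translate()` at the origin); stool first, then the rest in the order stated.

stool();
translate([-471, 0, 0]) open_box();
translate([95, 62, 400]) spool();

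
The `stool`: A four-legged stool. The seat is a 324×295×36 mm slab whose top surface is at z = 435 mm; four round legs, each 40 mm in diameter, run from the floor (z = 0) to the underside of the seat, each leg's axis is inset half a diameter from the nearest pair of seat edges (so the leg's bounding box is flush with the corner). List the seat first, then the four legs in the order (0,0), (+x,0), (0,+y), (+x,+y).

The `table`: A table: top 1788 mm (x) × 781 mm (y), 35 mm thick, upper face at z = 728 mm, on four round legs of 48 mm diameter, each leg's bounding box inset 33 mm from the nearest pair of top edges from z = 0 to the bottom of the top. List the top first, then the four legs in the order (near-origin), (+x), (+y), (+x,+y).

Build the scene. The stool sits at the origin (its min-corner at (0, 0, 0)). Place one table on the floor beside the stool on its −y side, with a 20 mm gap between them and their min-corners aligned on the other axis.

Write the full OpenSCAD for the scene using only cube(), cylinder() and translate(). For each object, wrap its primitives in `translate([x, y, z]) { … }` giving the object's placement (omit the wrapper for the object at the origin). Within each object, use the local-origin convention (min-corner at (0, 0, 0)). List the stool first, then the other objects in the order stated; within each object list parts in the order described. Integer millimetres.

translate([0, 0, 399]) cube([324, 295, 36]);
translate([20, 20, 0]) cylinder(h = 399, r = 20);
translate([304, 20, 0]) cylinder(h = 399, r = 20);
translate([20, 275, 0]) cylinder(h = 399, r = 20);
translate([304, 275, 0]) cylinder(h = 399, r = 20);
translate([0, -801, 0]) {
  translate([0, 0, 693]) cube([1788, 781, 35]);
  translate([57, 57, 0]) cylinder(h = 693, r = 24);
  translate([1731, 57, 0]) cylinder(h = 693, r = 24);
  translate([57, 724, 0]) cylinder(h = 693, r = 24);
  translate([1731, 724, 0]) cylinder(h = 693, r = 24);
}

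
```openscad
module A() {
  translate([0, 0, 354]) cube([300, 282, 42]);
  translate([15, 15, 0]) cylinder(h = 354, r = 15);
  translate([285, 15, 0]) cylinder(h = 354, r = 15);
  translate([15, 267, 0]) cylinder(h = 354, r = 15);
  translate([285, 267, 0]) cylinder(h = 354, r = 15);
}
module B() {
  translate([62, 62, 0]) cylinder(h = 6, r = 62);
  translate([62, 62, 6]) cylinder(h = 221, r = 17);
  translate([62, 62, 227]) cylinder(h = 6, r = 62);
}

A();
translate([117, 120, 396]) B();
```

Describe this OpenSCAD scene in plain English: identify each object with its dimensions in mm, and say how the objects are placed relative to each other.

A is a simple wooden stool: a rectangular seat 300 mm (x) by 282 mm (y), 42 mm thick, top face at z = 396 mm, on four round legs, each 30 mm in diameter. The legs rest on z = 0, each leg's axis is inset half a diameter from the nearest pair of seat edges (so the leg's bounding box is flush with the corner).

B is a spool: two coaxial disc flanges of radius 62 mm and thickness 6 mm, joined by a core cylinder of radius 17 mm and height 221 mm. The lower flange rests on z = 0 and the three cylinders share a vertical axis.

The spool is on top of the stool.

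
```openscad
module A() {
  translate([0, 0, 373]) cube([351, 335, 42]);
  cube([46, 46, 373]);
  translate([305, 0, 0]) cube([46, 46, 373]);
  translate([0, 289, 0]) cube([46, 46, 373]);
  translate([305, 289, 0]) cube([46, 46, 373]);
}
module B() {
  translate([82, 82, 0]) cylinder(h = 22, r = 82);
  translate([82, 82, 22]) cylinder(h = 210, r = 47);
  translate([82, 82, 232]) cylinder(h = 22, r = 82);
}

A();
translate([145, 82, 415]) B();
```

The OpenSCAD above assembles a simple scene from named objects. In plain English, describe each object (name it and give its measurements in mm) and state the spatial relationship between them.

A is a four-legged stool. The seat is 351×335 mm, 42 mm thick, top at z = 415 mm. It stands on four square legs, each 46×46 mm in cross-section, from z = 0 to the seat underside, each flush with a corner of the seat.

B is a spool: two coaxial disc flanges of radius 82 mm and thickness 22 mm, joined by a core cylinder of radius 47 mm and height 210 mm. The lower flange rests on z = 0 and the three cylinders share a vertical axis.

The spool is on top of the stool.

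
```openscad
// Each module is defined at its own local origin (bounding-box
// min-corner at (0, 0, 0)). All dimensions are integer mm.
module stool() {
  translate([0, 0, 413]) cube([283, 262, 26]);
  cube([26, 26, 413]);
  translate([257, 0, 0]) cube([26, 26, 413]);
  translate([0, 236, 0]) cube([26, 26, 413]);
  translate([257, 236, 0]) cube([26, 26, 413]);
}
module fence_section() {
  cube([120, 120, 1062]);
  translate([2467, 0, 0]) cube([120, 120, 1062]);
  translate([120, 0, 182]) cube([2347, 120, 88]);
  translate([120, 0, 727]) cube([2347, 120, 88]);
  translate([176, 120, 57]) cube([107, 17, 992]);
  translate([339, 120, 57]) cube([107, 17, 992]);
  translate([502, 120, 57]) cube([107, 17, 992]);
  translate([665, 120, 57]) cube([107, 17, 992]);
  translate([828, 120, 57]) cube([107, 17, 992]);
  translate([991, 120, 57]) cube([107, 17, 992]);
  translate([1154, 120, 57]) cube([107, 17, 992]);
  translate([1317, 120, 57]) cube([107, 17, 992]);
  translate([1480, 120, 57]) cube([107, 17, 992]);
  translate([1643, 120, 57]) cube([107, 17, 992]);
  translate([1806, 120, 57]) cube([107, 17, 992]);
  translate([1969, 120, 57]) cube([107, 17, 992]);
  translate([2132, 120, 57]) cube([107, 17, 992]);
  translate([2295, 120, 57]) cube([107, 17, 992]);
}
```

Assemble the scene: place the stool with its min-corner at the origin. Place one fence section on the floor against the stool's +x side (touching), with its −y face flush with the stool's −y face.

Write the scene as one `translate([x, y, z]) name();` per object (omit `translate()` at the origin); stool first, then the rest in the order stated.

stool();
translate([283, 0, 0]) fence_section();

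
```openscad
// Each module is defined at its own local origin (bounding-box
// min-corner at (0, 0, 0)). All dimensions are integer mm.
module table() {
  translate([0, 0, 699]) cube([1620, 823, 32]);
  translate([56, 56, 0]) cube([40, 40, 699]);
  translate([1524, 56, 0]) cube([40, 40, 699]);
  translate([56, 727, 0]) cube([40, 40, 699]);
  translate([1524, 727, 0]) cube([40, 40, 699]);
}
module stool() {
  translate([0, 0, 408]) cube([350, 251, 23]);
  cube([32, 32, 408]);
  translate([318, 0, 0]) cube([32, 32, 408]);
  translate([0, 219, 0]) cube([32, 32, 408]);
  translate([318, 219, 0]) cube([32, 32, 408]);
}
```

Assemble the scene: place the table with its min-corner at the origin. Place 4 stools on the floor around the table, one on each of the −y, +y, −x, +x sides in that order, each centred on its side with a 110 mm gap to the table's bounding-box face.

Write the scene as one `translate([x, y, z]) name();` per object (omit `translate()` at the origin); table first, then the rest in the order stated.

table();
translate([635, -361, 0]) stool();
translate([635, 933, 0]) stool();
translate([-460, 286, 0]) stool();
translate([1730, 286, 0]) stool();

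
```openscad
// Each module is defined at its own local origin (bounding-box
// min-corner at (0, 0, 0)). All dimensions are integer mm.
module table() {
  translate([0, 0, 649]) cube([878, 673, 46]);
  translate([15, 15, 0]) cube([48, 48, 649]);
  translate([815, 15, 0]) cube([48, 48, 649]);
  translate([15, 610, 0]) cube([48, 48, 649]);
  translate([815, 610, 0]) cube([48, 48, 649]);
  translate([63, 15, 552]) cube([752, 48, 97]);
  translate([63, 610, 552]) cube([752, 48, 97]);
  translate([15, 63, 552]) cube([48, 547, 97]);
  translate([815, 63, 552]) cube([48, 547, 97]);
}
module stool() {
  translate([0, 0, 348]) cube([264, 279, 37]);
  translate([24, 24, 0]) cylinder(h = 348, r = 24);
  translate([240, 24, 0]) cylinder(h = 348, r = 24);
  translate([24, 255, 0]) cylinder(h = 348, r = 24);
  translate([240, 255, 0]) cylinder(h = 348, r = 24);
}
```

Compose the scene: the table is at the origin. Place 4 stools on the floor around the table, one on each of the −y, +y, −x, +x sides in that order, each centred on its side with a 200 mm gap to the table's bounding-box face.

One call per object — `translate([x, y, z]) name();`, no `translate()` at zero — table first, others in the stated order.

table();
translate([307, -479, 0]) stool();
translate([307, 873, 0]) stool();
translate([-464, 197, 0]) stool();
translate([1078, 197, 0]) stool();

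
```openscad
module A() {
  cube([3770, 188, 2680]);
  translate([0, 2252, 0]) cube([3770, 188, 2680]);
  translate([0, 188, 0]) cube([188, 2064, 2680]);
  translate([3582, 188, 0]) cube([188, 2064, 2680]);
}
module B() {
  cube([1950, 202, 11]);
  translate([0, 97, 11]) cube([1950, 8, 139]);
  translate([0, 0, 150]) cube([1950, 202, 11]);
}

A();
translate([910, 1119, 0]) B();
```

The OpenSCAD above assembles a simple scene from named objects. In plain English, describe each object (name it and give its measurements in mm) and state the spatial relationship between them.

A is a box-shaped house frame (walls only): outside footprint 3770×2440 mm, wall height 2680 mm, wall thickness 188 mm. The two y-facing walls run the full x-width; the two x-facing walls fit between the inner faces of the y-facing walls.

B is an I-beam lying along x, 1950 mm long. Overall section height 161 mm. Two flanges 202 mm wide (y) and 11 mm thick, one on the floor and one at the top; a web 8 mm thick runs between them, centred on the flange width.

The I-beam sits inside the house frame, centred.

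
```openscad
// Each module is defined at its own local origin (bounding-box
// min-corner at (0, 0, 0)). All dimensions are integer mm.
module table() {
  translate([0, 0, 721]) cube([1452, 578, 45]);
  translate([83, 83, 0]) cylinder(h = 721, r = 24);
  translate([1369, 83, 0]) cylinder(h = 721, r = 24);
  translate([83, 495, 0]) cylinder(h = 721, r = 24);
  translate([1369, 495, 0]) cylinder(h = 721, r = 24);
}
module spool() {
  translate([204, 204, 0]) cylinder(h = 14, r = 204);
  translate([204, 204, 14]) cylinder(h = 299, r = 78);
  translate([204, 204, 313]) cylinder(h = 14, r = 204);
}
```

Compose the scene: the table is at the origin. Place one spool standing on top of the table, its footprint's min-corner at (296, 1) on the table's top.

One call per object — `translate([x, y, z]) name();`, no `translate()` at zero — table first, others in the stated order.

table();
translate([296, 1, 766]) spool();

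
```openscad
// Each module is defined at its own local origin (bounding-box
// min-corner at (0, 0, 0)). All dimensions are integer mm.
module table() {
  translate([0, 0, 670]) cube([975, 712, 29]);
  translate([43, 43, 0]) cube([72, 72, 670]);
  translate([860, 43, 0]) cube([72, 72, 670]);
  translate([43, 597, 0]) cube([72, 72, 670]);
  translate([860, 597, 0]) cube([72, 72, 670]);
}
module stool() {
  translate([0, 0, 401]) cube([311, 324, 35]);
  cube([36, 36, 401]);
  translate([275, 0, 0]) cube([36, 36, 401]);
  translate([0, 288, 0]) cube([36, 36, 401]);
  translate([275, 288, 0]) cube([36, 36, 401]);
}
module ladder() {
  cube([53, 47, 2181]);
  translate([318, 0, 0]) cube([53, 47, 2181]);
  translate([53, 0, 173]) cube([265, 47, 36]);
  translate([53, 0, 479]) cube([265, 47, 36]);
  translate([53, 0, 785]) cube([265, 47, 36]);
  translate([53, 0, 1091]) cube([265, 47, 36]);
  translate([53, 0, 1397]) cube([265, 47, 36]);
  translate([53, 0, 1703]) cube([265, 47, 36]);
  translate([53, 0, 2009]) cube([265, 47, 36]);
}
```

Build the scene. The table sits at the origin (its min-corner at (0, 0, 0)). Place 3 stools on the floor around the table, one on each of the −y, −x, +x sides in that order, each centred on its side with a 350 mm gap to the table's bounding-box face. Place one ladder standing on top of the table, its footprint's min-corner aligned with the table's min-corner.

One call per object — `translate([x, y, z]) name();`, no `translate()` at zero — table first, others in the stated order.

table();
translate([332, -674, 0]) stool();
translate([-661, 194, 0]) stool();
translate([1325, 194, 0]) stool();
translate([0, 0, 699]) ladder();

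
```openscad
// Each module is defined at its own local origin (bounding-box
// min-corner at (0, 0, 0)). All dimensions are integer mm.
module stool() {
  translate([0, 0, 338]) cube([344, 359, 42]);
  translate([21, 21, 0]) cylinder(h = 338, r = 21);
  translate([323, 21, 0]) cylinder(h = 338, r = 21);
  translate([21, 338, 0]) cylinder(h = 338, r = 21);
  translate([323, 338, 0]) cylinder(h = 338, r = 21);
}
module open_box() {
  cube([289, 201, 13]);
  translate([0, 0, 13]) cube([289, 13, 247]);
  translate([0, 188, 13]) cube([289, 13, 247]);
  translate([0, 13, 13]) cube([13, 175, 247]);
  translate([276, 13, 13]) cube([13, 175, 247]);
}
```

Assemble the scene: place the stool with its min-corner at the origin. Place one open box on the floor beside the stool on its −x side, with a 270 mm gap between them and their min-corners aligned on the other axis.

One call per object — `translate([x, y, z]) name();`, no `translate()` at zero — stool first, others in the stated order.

stool();
translate([-559, 0, 0]) open_box();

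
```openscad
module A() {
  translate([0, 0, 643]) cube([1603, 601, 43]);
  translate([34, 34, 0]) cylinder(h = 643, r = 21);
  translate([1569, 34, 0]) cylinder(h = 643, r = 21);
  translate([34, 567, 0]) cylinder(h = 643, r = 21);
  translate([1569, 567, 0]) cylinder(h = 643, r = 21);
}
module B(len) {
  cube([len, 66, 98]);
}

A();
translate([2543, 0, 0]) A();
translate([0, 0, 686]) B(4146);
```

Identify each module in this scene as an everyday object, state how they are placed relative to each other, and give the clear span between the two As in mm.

A is a table. B is a beam. A beam spans the tops of two tables. The clear span between the two tables is 940 mm.

Second table starts at x = 2543; first ends at x = 1603; clear span = 2543 − 1603 = 940 mm.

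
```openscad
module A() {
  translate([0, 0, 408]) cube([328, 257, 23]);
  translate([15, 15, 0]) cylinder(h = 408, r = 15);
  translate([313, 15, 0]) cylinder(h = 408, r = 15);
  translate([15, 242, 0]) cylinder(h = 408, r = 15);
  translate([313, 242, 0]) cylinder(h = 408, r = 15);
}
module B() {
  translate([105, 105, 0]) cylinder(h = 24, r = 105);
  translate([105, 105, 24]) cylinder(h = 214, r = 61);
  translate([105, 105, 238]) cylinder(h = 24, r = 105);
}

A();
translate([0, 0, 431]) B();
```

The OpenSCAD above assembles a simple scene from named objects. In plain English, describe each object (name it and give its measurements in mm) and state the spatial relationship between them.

A is a four-legged stool. The seat is 328×257 mm, 23 mm thick, top at z = 431 mm. It stands on four round legs, each 30 mm in diameter, from z = 0 to the seat underside, each leg's axis is inset half a diameter from the nearest pair of seat edges (so the leg's bounding box is flush with the corner).

B is a spool: two coaxial disc flanges of radius 105 mm and thickness 24 mm, joined by a core cylinder of radius 61 mm and height 214 mm. The lower flange rests on z = 0 and the three cylinders share a vertical axis.

The spool is on top of the stool.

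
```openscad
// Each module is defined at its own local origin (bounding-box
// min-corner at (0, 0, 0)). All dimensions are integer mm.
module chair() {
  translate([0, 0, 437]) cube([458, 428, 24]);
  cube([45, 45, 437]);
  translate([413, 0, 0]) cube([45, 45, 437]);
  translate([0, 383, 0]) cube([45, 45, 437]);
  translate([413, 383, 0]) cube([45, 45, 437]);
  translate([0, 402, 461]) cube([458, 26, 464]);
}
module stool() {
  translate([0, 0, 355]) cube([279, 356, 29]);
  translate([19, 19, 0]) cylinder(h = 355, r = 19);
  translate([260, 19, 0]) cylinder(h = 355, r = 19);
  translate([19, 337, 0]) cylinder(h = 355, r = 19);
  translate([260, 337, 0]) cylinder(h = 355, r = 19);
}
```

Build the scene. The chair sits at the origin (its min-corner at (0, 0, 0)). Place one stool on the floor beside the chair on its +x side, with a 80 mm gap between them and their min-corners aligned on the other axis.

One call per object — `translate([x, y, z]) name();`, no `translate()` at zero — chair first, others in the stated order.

chair();
translate([538, 0, 0]) stool();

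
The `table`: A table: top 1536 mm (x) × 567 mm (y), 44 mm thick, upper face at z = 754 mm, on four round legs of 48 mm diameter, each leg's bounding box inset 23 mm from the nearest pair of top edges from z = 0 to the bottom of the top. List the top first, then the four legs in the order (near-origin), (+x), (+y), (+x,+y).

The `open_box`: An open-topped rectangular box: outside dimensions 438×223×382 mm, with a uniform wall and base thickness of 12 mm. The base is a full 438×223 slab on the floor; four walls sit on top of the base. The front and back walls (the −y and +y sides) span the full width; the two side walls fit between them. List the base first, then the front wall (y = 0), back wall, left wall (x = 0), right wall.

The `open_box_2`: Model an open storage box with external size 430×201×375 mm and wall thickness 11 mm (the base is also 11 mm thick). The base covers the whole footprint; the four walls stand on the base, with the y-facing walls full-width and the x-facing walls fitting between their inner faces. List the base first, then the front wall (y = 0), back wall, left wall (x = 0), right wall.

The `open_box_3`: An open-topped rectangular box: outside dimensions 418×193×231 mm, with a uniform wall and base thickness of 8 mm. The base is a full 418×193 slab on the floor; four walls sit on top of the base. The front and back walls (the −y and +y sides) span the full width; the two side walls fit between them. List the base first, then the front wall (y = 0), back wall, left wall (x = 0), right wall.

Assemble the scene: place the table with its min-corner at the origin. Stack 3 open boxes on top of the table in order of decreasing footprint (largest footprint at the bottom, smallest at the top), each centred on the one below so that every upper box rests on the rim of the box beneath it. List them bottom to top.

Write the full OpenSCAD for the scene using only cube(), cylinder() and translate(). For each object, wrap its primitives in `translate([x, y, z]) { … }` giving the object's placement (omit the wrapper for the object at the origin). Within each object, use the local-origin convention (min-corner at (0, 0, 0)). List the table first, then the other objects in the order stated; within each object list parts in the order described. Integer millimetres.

translate([0, 0, 710]) cube([1536, 567, 44]);
translate([47, 47, 0]) cylinder(h = 710, r = 24);
translate([1489, 47, 0]) cylinder(h = 710, r = 24);
translate([47, 520, 0]) cylinder(h = 710, r = 24);
translate([1489, 520, 0]) cylinder(h = 710, r = 24);
translate([549, 172, 754]) {
  cube([438, 223, 12]);
  translate([0, 0, 12]) cube([438, 12, 370]);
  translate([0, 211, 12]) cube([438, 12, 370]);
  translate([0, 12, 12]) cube([12, 199, 370]);
  translate([426, 12, 12]) cube([12, 199, 370]);
}
translate([553, 183, 1136]) {
  cube([430, 201, 11]);
  translate([0, 0, 11]) cube([430, 11, 364]);
  translate([0, 190, 11]) cube([430, 11, 364]);
  translate([0, 11, 11]) cube([11, 179, 364]);
  translate([419, 11, 11]) cube([11, 179, 364]);
}
translate([559, 187, 1511]) {
  cube([418, 193, 8]);
  translate([0, 0, 8]) cube([418, 8, 223]);
  translate([0, 185, 8]) cube([418, 8, 223]);
  translate([0, 8, 8]) cube([8, 177, 223]);
  translate([410, 8, 8]) cube([8, 177, 223]);
}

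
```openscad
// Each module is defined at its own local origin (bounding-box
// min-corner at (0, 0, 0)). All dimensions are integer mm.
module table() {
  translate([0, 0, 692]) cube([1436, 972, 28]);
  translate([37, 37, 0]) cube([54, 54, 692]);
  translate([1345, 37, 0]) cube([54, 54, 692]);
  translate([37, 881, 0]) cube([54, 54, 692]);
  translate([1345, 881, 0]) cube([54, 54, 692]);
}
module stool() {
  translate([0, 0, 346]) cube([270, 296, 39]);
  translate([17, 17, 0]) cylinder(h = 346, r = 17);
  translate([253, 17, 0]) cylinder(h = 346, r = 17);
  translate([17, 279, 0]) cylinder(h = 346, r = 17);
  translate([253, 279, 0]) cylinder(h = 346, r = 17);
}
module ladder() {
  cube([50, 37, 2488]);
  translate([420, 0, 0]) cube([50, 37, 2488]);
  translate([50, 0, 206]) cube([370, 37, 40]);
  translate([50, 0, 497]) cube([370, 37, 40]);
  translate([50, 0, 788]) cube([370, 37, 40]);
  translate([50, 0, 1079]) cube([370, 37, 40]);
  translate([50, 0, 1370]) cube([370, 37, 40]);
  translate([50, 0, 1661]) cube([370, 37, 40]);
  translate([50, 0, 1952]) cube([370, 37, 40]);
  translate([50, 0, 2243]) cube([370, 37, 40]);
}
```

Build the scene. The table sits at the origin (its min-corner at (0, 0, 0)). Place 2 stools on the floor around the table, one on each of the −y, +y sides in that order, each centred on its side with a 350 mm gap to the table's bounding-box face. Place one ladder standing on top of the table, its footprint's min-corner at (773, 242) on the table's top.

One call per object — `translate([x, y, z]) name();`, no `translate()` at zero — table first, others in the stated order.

table();
translate([583, -646, 0]) stool();
translate([583, 1322, 0]) stool();
translate([773, 242, 720]) ladder();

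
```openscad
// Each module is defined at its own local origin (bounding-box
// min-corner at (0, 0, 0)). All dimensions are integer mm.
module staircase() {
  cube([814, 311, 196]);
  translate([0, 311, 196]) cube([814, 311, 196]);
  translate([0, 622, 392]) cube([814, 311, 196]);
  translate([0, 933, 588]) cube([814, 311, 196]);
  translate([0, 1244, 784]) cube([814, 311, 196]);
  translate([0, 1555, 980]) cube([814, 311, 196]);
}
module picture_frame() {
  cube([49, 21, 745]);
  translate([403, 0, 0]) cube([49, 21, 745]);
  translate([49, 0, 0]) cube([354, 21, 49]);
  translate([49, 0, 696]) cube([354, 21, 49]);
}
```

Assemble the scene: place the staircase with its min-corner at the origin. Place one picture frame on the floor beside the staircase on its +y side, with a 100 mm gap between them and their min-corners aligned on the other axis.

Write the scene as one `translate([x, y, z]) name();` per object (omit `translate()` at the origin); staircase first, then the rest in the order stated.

staircase();
translate([0, 1966, 0]) picture_frame();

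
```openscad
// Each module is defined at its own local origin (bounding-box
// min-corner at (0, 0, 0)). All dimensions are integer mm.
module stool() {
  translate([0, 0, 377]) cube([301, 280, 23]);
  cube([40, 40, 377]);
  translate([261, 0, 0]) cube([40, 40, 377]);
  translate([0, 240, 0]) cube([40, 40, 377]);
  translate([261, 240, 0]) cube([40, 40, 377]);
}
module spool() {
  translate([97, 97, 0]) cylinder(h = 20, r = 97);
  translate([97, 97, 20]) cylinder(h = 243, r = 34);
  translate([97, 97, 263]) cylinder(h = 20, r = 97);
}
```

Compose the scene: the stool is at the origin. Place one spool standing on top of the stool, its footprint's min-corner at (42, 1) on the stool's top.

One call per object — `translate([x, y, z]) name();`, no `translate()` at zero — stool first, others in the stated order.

stool();
translate([42, 1, 400]) spool();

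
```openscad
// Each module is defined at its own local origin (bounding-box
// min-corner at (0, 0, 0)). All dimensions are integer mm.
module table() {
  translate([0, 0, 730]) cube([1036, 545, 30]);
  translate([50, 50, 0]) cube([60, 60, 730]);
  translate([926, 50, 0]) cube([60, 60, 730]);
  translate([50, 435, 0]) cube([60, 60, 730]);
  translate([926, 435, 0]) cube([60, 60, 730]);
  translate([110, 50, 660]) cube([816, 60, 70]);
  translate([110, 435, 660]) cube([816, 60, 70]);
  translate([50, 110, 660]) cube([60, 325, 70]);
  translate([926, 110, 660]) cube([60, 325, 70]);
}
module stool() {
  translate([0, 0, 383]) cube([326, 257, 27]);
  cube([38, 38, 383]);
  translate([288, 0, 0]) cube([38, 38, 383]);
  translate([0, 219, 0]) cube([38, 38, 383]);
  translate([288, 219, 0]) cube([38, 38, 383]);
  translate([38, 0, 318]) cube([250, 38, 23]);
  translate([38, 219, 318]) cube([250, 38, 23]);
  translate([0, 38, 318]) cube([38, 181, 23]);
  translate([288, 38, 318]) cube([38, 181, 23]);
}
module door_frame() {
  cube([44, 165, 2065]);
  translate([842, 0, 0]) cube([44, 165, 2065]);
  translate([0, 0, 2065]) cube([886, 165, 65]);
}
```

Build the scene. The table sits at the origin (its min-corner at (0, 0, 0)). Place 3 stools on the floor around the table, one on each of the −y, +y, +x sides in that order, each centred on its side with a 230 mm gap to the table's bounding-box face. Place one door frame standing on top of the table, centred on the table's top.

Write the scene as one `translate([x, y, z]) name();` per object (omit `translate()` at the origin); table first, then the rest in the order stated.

table();
translate([355, -487, 0]) stool();
translate([355, 775, 0]) stool();
translate([1266, 144, 0]) stool();
translate([75, 190, 760]) door_frame();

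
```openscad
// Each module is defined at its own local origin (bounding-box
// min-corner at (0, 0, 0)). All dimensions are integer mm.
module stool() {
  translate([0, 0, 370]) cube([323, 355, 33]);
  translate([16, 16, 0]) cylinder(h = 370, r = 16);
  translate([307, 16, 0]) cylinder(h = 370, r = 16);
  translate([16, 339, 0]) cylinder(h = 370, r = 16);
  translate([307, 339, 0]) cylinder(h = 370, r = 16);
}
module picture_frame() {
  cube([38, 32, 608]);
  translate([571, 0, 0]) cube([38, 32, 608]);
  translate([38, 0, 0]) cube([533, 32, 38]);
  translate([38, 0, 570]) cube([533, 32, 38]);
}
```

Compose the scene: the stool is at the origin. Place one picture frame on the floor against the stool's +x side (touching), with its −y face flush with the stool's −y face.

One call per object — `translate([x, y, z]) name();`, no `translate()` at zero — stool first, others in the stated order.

stool();
translate([323, 0, 0]) picture_frame();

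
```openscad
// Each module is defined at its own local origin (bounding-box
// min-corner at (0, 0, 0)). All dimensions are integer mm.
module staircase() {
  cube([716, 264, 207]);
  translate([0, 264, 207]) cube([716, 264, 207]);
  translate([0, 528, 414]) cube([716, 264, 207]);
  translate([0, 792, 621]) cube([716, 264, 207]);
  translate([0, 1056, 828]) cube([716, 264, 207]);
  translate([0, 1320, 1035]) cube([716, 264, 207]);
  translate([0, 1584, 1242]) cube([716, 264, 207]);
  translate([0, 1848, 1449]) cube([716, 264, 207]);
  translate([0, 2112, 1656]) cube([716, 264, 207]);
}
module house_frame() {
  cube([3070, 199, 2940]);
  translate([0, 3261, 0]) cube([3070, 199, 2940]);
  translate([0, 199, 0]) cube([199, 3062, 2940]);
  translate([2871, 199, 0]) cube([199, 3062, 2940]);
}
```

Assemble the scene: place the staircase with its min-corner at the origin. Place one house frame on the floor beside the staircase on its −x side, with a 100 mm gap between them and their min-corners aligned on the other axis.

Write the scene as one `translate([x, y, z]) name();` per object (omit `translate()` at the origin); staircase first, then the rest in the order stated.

staircase();
translate([-3170, 0, 0]) house_frame();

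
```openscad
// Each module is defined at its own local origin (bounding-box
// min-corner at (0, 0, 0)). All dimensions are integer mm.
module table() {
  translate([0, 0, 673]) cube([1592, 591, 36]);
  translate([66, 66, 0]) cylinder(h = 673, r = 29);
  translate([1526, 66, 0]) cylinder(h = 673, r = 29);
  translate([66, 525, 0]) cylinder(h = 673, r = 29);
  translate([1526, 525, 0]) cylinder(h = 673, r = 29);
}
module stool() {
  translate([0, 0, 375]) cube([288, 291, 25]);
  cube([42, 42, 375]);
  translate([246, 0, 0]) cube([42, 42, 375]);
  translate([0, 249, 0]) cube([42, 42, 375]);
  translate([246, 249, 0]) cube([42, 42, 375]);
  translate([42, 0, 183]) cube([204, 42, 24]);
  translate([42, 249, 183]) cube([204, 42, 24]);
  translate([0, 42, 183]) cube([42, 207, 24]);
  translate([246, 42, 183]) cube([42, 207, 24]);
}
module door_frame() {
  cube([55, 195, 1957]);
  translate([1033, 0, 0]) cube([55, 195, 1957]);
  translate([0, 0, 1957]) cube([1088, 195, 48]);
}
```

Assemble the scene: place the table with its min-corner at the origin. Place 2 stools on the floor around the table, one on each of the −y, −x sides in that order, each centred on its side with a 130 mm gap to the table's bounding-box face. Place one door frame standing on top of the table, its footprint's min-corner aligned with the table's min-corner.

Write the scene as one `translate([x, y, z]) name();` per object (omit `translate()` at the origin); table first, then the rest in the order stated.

table();
translate([652, -421, 0]) stool();
translate([-418, 150, 0]) stool();
translate([0, 0, 709]) door_frame();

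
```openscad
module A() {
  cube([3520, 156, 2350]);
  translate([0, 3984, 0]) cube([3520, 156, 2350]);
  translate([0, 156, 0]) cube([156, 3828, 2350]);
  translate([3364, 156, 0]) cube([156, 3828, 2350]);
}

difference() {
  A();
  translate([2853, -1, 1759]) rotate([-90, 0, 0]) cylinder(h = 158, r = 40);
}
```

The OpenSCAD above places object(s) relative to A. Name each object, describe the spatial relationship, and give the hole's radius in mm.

The subtracted cylinder has r = 40 mm.

A is a house frame. The house frame has a circular hole through its front wall. The hole's radius is 40 mm.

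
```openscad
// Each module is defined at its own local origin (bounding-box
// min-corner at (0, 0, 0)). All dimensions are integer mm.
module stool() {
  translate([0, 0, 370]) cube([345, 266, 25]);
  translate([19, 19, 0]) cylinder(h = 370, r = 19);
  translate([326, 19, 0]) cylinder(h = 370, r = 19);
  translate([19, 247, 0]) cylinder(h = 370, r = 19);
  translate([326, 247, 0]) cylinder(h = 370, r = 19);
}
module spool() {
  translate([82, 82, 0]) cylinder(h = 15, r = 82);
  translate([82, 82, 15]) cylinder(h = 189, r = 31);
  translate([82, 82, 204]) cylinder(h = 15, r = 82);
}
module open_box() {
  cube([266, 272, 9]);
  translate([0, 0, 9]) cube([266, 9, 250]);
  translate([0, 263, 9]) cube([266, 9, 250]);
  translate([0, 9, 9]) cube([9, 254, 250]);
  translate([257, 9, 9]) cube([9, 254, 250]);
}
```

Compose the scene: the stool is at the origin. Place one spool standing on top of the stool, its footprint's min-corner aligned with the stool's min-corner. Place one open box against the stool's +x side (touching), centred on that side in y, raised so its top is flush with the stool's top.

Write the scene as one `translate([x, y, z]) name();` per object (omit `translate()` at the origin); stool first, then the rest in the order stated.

stool();
translate([0, 0, 395]) spool();
translate([345, -3, 136]) open_box();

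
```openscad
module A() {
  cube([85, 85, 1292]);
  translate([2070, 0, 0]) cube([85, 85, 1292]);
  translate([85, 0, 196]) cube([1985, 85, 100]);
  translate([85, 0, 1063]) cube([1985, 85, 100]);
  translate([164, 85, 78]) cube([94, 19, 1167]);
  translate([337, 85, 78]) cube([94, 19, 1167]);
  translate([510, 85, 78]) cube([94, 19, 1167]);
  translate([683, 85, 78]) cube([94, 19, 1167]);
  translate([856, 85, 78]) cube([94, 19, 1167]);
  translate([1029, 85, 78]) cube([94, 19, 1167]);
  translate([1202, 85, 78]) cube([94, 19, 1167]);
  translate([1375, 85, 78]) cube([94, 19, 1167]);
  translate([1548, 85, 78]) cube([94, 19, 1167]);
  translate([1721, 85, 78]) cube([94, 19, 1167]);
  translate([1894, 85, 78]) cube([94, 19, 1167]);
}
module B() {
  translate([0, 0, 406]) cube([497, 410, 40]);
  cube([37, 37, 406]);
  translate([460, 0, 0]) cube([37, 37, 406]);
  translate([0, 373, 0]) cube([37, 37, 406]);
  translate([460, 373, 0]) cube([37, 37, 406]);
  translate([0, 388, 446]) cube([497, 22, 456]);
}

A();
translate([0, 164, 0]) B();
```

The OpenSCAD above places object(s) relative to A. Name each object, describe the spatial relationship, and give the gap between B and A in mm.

The chair's nearest face is 60 mm from the fence section's +y face.

A is a fence section. B is a chair. The chair is on the floor beside the fence section on its +y side. The gap between the chair and the fence section is 60 mm.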